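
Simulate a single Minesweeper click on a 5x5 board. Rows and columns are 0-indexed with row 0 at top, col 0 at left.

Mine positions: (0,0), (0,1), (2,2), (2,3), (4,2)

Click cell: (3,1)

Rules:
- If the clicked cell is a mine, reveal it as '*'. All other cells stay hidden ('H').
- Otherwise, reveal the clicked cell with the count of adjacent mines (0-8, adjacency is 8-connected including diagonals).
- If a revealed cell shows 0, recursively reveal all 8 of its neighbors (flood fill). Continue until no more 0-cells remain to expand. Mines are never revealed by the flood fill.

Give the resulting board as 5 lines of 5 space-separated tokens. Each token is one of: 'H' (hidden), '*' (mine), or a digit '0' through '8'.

H H H H H
H H H H H
H H H H H
H 2 H H H
H H H H H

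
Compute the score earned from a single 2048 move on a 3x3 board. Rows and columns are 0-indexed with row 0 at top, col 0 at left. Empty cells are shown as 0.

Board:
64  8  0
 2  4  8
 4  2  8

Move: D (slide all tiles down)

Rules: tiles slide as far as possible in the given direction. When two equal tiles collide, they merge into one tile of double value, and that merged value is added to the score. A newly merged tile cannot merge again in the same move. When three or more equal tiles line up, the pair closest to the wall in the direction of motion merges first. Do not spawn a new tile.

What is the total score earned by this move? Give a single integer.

Answer: 16

Derivation:
Slide down:
col 0: [64, 2, 4] -> [64, 2, 4]  score +0 (running 0)
col 1: [8, 4, 2] -> [8, 4, 2]  score +0 (running 0)
col 2: [0, 8, 8] -> [0, 0, 16]  score +16 (running 16)
Board after move:
64  8  0
 2  4  0
 4  2 16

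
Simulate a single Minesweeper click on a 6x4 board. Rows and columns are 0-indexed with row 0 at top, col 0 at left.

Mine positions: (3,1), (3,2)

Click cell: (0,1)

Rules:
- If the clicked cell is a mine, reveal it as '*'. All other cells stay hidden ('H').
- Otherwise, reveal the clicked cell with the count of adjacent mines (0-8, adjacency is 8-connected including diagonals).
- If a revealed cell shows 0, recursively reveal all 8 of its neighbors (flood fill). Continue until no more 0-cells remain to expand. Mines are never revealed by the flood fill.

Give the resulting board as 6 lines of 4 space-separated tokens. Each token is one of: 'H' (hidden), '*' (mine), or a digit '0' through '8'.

0 0 0 0
0 0 0 0
1 2 2 1
H H H H
H H H H
H H H H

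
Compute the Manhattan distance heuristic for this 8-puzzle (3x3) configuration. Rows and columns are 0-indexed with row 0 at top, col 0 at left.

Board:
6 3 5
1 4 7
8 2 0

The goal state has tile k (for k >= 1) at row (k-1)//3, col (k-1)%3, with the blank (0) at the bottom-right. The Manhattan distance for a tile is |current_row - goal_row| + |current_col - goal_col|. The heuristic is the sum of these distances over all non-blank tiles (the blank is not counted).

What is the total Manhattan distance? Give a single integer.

Answer: 14

Derivation:
Tile 6: at (0,0), goal (1,2), distance |0-1|+|0-2| = 3
Tile 3: at (0,1), goal (0,2), distance |0-0|+|1-2| = 1
Tile 5: at (0,2), goal (1,1), distance |0-1|+|2-1| = 2
Tile 1: at (1,0), goal (0,0), distance |1-0|+|0-0| = 1
Tile 4: at (1,1), goal (1,0), distance |1-1|+|1-0| = 1
Tile 7: at (1,2), goal (2,0), distance |1-2|+|2-0| = 3
Tile 8: at (2,0), goal (2,1), distance |2-2|+|0-1| = 1
Tile 2: at (2,1), goal (0,1), distance |2-0|+|1-1| = 2
Sum: 3 + 1 + 2 + 1 + 1 + 3 + 1 + 2 = 14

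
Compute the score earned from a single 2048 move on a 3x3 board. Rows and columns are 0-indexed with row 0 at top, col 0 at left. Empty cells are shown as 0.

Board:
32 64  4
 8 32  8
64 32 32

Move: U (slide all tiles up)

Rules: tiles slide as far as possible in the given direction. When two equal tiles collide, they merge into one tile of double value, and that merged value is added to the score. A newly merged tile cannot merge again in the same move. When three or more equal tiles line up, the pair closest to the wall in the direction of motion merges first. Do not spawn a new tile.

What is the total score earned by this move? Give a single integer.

Slide up:
col 0: [32, 8, 64] -> [32, 8, 64]  score +0 (running 0)
col 1: [64, 32, 32] -> [64, 64, 0]  score +64 (running 64)
col 2: [4, 8, 32] -> [4, 8, 32]  score +0 (running 64)
Board after move:
32 64  4
 8 64  8
64  0 32

Answer: 64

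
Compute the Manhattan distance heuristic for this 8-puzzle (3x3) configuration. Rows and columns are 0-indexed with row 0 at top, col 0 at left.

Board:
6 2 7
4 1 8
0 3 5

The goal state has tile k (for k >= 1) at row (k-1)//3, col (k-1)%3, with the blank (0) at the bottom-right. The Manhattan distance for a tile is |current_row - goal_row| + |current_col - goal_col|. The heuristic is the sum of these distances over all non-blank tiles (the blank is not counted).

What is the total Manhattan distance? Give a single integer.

Tile 6: (0,0)->(1,2) = 3
Tile 2: (0,1)->(0,1) = 0
Tile 7: (0,2)->(2,0) = 4
Tile 4: (1,0)->(1,0) = 0
Tile 1: (1,1)->(0,0) = 2
Tile 8: (1,2)->(2,1) = 2
Tile 3: (2,1)->(0,2) = 3
Tile 5: (2,2)->(1,1) = 2
Sum: 3 + 0 + 4 + 0 + 2 + 2 + 3 + 2 = 16

Answer: 16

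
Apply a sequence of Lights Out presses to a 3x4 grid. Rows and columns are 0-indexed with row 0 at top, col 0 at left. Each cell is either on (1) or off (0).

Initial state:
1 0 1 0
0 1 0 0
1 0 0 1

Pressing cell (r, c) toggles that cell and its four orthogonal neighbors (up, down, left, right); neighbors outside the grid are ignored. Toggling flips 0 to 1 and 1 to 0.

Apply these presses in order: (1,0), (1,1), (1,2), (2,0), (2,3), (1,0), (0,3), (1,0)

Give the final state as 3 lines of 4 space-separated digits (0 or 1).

Answer: 0 1 1 1
1 0 0 1
1 0 0 0

Derivation:
After press 1 at (1,0):
0 0 1 0
1 0 0 0
0 0 0 1

After press 2 at (1,1):
0 1 1 0
0 1 1 0
0 1 0 1

After press 3 at (1,2):
0 1 0 0
0 0 0 1
0 1 1 1

After press 4 at (2,0):
0 1 0 0
1 0 0 1
1 0 1 1

After press 5 at (2,3):
0 1 0 0
1 0 0 0
1 0 0 0

After press 6 at (1,0):
1 1 0 0
0 1 0 0
0 0 0 0

After press 7 at (0,3):
1 1 1 1
0 1 0 1
0 0 0 0

After press 8 at (1,0):
0 1 1 1
1 0 0 1
1 0 0 0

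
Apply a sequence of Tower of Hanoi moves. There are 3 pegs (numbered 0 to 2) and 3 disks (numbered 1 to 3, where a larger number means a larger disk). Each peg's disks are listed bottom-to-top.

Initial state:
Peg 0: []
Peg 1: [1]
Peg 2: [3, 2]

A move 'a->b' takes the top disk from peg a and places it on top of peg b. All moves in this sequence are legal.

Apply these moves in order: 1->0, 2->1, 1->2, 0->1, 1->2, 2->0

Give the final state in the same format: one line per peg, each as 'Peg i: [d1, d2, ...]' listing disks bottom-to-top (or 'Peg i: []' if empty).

Answer: Peg 0: [1]
Peg 1: []
Peg 2: [3, 2]

Derivation:
After move 1 (1->0):
Peg 0: [1]
Peg 1: []
Peg 2: [3, 2]

After move 2 (2->1):
Peg 0: [1]
Peg 1: [2]
Peg 2: [3]

After move 3 (1->2):
Peg 0: [1]
Peg 1: []
Peg 2: [3, 2]

After move 4 (0->1):
Peg 0: []
Peg 1: [1]
Peg 2: [3, 2]

After move 5 (1->2):
Peg 0: []
Peg 1: []
Peg 2: [3, 2, 1]

After move 6 (2->0):
Peg 0: [1]
Peg 1: []
Peg 2: [3, 2]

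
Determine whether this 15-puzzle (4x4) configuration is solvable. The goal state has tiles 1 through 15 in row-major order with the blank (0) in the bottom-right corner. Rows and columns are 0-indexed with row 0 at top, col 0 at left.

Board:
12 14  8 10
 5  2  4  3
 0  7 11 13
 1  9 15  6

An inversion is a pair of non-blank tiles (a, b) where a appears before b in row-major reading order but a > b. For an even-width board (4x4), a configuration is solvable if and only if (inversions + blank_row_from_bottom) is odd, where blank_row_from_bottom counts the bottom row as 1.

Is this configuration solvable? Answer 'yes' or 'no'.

Answer: no

Derivation:
Inversions: 56
Blank is in row 2 (0-indexed from top), which is row 2 counting from the bottom (bottom = 1).
56 + 2 = 58, which is even, so the puzzle is not solvable.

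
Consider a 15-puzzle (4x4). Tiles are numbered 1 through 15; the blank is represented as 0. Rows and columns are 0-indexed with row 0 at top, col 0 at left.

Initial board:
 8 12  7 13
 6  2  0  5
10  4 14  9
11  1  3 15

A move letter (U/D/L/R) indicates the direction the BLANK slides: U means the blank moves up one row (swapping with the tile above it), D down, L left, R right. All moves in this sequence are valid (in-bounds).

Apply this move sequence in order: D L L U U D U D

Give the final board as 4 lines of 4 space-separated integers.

After move 1 (D):
 8 12  7 13
 6  2 14  5
10  4  0  9
11  1  3 15

After move 2 (L):
 8 12  7 13
 6  2 14  5
10  0  4  9
11  1  3 15

After move 3 (L):
 8 12  7 13
 6  2 14  5
 0 10  4  9
11  1  3 15

After move 4 (U):
 8 12  7 13
 0  2 14  5
 6 10  4  9
11  1  3 15

After move 5 (U):
 0 12  7 13
 8  2 14  5
 6 10  4  9
11  1  3 15

After move 6 (D):
 8 12  7 13
 0  2 14  5
 6 10  4  9
11  1  3 15

After move 7 (U):
 0 12  7 13
 8  2 14  5
 6 10  4  9
11  1  3 15

After move 8 (D):
 8 12  7 13
 0  2 14  5
 6 10  4  9
11  1  3 15

Answer:  8 12  7 13
 0  2 14  5
 6 10  4  9
11  1  3 15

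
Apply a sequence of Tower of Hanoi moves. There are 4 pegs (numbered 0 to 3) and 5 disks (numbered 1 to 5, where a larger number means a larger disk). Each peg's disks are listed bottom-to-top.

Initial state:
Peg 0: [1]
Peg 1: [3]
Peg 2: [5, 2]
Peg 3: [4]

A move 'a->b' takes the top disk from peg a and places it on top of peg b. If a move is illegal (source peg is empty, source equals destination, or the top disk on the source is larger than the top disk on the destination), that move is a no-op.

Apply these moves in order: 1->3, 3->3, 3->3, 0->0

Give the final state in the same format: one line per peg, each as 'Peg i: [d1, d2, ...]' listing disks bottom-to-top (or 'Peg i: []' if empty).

Answer: Peg 0: [1]
Peg 1: []
Peg 2: [5, 2]
Peg 3: [4, 3]

Derivation:
After move 1 (1->3):
Peg 0: [1]
Peg 1: []
Peg 2: [5, 2]
Peg 3: [4, 3]

After move 2 (3->3):
Peg 0: [1]
Peg 1: []
Peg 2: [5, 2]
Peg 3: [4, 3]

After move 3 (3->3):
Peg 0: [1]
Peg 1: []
Peg 2: [5, 2]
Peg 3: [4, 3]

After move 4 (0->0):
Peg 0: [1]
Peg 1: []
Peg 2: [5, 2]
Peg 3: [4, 3]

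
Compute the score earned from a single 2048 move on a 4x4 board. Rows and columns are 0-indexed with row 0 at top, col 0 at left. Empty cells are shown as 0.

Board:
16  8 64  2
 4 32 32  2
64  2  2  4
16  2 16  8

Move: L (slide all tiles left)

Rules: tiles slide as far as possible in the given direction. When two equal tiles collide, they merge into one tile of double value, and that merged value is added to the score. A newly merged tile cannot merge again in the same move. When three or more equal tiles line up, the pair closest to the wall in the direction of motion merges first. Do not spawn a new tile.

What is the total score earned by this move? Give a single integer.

Slide left:
row 0: [16, 8, 64, 2] -> [16, 8, 64, 2]  score +0 (running 0)
row 1: [4, 32, 32, 2] -> [4, 64, 2, 0]  score +64 (running 64)
row 2: [64, 2, 2, 4] -> [64, 4, 4, 0]  score +4 (running 68)
row 3: [16, 2, 16, 8] -> [16, 2, 16, 8]  score +0 (running 68)
Board after move:
16  8 64  2
 4 64  2  0
64  4  4  0
16  2 16  8

Answer: 68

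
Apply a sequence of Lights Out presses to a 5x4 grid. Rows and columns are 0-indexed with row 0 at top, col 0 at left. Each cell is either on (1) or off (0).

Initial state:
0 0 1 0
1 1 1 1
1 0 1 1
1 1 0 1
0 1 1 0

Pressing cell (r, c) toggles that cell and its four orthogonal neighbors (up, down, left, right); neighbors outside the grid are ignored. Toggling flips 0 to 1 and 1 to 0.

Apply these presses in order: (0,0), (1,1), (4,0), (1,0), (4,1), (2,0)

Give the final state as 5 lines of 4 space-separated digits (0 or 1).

After press 1 at (0,0):
1 1 1 0
0 1 1 1
1 0 1 1
1 1 0 1
0 1 1 0

After press 2 at (1,1):
1 0 1 0
1 0 0 1
1 1 1 1
1 1 0 1
0 1 1 0

After press 3 at (4,0):
1 0 1 0
1 0 0 1
1 1 1 1
0 1 0 1
1 0 1 0

After press 4 at (1,0):
0 0 1 0
0 1 0 1
0 1 1 1
0 1 0 1
1 0 1 0

After press 5 at (4,1):
0 0 1 0
0 1 0 1
0 1 1 1
0 0 0 1
0 1 0 0

After press 6 at (2,0):
0 0 1 0
1 1 0 1
1 0 1 1
1 0 0 1
0 1 0 0

Answer: 0 0 1 0
1 1 0 1
1 0 1 1
1 0 0 1
0 1 0 0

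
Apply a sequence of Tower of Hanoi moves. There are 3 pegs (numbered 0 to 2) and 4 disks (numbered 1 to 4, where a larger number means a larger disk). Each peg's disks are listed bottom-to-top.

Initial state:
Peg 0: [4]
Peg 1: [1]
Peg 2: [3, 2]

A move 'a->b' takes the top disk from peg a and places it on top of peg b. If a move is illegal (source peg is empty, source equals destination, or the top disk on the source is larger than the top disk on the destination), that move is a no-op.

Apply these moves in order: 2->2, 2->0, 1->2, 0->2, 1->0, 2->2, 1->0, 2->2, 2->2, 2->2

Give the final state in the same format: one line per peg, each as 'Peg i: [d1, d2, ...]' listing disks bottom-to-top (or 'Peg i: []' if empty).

Answer: Peg 0: [4, 2]
Peg 1: []
Peg 2: [3, 1]

Derivation:
After move 1 (2->2):
Peg 0: [4]
Peg 1: [1]
Peg 2: [3, 2]

After move 2 (2->0):
Peg 0: [4, 2]
Peg 1: [1]
Peg 2: [3]

After move 3 (1->2):
Peg 0: [4, 2]
Peg 1: []
Peg 2: [3, 1]

After move 4 (0->2):
Peg 0: [4, 2]
Peg 1: []
Peg 2: [3, 1]

After move 5 (1->0):
Peg 0: [4, 2]
Peg 1: []
Peg 2: [3, 1]

After move 6 (2->2):
Peg 0: [4, 2]
Peg 1: []
Peg 2: [3, 1]

After move 7 (1->0):
Peg 0: [4, 2]
Peg 1: []
Peg 2: [3, 1]

After move 8 (2->2):
Peg 0: [4, 2]
Peg 1: []
Peg 2: [3, 1]

After move 9 (2->2):
Peg 0: [4, 2]
Peg 1: []
Peg 2: [3, 1]

After move 10 (2->2):
Peg 0: [4, 2]
Peg 1: []
Peg 2: [3, 1]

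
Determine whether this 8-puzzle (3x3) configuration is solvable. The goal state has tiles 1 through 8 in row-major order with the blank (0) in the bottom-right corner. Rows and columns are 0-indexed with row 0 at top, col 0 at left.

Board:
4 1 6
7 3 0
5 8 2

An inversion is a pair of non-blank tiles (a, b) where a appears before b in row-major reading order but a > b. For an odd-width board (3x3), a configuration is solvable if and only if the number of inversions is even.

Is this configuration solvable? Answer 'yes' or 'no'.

Inversions (pairs i<j in row-major order where tile[i] > tile[j] > 0): 12
12 is even, so the puzzle is solvable.

Answer: yes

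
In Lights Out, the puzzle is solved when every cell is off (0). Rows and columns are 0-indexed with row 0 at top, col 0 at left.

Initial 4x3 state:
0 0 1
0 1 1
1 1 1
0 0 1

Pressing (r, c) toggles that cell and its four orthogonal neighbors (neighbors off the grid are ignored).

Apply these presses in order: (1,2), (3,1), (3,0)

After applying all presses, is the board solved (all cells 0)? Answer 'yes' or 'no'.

Answer: yes

Derivation:
After press 1 at (1,2):
0 0 0
0 0 0
1 1 0
0 0 1

After press 2 at (3,1):
0 0 0
0 0 0
1 0 0
1 1 0

After press 3 at (3,0):
0 0 0
0 0 0
0 0 0
0 0 0

Lights still on: 0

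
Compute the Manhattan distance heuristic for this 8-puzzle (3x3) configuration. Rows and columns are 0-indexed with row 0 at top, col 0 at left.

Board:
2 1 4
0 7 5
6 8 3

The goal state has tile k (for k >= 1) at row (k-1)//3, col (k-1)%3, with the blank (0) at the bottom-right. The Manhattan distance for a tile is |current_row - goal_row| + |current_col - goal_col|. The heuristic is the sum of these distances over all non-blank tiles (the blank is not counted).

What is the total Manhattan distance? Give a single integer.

Tile 2: (0,0)->(0,1) = 1
Tile 1: (0,1)->(0,0) = 1
Tile 4: (0,2)->(1,0) = 3
Tile 7: (1,1)->(2,0) = 2
Tile 5: (1,2)->(1,1) = 1
Tile 6: (2,0)->(1,2) = 3
Tile 8: (2,1)->(2,1) = 0
Tile 3: (2,2)->(0,2) = 2
Sum: 1 + 1 + 3 + 2 + 1 + 3 + 0 + 2 = 13

Answer: 13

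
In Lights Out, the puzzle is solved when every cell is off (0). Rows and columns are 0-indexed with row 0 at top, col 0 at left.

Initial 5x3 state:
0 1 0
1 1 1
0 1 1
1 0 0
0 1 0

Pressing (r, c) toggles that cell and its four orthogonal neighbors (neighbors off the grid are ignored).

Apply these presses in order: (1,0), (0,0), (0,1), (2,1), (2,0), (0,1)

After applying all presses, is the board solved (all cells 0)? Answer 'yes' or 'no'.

Answer: no

Derivation:
After press 1 at (1,0):
1 1 0
0 0 1
1 1 1
1 0 0
0 1 0

After press 2 at (0,0):
0 0 0
1 0 1
1 1 1
1 0 0
0 1 0

After press 3 at (0,1):
1 1 1
1 1 1
1 1 1
1 0 0
0 1 0

After press 4 at (2,1):
1 1 1
1 0 1
0 0 0
1 1 0
0 1 0

After press 5 at (2,0):
1 1 1
0 0 1
1 1 0
0 1 0
0 1 0

After press 6 at (0,1):
0 0 0
0 1 1
1 1 0
0 1 0
0 1 0

Lights still on: 6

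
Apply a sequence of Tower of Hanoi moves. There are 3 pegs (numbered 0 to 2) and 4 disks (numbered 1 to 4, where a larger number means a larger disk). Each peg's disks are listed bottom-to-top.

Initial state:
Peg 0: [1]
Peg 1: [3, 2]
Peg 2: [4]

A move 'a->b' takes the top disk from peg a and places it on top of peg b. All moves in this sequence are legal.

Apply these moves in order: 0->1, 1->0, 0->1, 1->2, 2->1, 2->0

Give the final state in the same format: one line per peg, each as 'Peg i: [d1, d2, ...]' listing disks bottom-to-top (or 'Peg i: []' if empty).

Answer: Peg 0: [4]
Peg 1: [3, 2, 1]
Peg 2: []

Derivation:
After move 1 (0->1):
Peg 0: []
Peg 1: [3, 2, 1]
Peg 2: [4]

After move 2 (1->0):
Peg 0: [1]
Peg 1: [3, 2]
Peg 2: [4]

After move 3 (0->1):
Peg 0: []
Peg 1: [3, 2, 1]
Peg 2: [4]

After move 4 (1->2):
Peg 0: []
Peg 1: [3, 2]
Peg 2: [4, 1]

After move 5 (2->1):
Peg 0: []
Peg 1: [3, 2, 1]
Peg 2: [4]

After move 6 (2->0):
Peg 0: [4]
Peg 1: [3, 2, 1]
Peg 2: []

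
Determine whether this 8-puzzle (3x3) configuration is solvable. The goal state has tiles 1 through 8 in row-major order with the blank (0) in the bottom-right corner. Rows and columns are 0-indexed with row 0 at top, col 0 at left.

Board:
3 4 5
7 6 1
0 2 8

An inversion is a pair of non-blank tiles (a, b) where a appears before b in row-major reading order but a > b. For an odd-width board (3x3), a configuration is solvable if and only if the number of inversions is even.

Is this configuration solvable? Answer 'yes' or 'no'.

Answer: no

Derivation:
Inversions (pairs i<j in row-major order where tile[i] > tile[j] > 0): 11
11 is odd, so the puzzle is not solvable.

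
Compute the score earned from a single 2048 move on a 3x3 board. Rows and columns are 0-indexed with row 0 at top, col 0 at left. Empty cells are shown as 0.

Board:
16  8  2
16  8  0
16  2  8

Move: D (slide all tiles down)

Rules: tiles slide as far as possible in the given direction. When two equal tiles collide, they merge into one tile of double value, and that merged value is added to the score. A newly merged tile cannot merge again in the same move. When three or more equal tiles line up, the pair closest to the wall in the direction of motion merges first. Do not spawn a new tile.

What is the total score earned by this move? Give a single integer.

Answer: 48

Derivation:
Slide down:
col 0: [16, 16, 16] -> [0, 16, 32]  score +32 (running 32)
col 1: [8, 8, 2] -> [0, 16, 2]  score +16 (running 48)
col 2: [2, 0, 8] -> [0, 2, 8]  score +0 (running 48)
Board after move:
 0  0  0
16 16  2
32  2  8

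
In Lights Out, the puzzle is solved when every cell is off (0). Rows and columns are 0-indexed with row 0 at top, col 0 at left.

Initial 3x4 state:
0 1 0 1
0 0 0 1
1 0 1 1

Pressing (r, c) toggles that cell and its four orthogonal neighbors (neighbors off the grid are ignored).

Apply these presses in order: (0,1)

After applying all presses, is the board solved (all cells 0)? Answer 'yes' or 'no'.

After press 1 at (0,1):
1 0 1 1
0 1 0 1
1 0 1 1

Lights still on: 8

Answer: no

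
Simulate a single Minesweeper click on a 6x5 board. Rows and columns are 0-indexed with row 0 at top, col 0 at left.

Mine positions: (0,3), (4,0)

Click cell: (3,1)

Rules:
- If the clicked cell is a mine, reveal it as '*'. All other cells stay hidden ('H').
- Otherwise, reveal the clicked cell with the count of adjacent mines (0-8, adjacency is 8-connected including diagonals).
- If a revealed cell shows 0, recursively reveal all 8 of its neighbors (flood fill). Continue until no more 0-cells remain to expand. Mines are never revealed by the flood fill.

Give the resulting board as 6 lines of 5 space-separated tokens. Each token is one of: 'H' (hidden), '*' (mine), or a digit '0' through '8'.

H H H H H
H H H H H
H H H H H
H 1 H H H
H H H H H
H H H H H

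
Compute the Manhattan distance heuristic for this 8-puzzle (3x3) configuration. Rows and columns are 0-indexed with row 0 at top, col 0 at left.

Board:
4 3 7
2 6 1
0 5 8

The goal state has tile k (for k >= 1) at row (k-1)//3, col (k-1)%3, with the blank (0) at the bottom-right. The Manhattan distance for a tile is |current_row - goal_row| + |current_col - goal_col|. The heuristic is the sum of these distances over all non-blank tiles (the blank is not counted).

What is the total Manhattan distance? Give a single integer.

Answer: 14

Derivation:
Tile 4: (0,0)->(1,0) = 1
Tile 3: (0,1)->(0,2) = 1
Tile 7: (0,2)->(2,0) = 4
Tile 2: (1,0)->(0,1) = 2
Tile 6: (1,1)->(1,2) = 1
Tile 1: (1,2)->(0,0) = 3
Tile 5: (2,1)->(1,1) = 1
Tile 8: (2,2)->(2,1) = 1
Sum: 1 + 1 + 4 + 2 + 1 + 3 + 1 + 1 = 14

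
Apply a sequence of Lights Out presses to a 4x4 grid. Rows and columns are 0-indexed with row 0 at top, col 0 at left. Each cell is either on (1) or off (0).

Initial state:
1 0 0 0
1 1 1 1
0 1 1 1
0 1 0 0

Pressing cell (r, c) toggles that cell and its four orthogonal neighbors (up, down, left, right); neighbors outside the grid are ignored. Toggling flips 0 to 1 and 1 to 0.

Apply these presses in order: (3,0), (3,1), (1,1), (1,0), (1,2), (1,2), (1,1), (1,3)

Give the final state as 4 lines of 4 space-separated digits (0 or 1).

Answer: 0 0 0 1
0 0 0 0
0 0 1 0
0 1 1 0

Derivation:
After press 1 at (3,0):
1 0 0 0
1 1 1 1
1 1 1 1
1 0 0 0

After press 2 at (3,1):
1 0 0 0
1 1 1 1
1 0 1 1
0 1 1 0

After press 3 at (1,1):
1 1 0 0
0 0 0 1
1 1 1 1
0 1 1 0

After press 4 at (1,0):
0 1 0 0
1 1 0 1
0 1 1 1
0 1 1 0

After press 5 at (1,2):
0 1 1 0
1 0 1 0
0 1 0 1
0 1 1 0

After press 6 at (1,2):
0 1 0 0
1 1 0 1
0 1 1 1
0 1 1 0

After press 7 at (1,1):
0 0 0 0
0 0 1 1
0 0 1 1
0 1 1 0

After press 8 at (1,3):
0 0 0 1
0 0 0 0
0 0 1 0
0 1 1 0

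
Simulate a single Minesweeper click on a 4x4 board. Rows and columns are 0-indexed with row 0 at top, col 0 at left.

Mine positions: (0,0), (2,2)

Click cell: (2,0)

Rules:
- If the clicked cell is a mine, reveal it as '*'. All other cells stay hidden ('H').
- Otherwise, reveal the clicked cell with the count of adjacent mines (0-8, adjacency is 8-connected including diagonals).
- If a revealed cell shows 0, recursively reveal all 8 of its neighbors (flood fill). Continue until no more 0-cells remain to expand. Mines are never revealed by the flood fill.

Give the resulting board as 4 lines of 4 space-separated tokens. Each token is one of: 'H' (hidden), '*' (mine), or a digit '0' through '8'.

H H H H
1 2 H H
0 1 H H
0 1 H H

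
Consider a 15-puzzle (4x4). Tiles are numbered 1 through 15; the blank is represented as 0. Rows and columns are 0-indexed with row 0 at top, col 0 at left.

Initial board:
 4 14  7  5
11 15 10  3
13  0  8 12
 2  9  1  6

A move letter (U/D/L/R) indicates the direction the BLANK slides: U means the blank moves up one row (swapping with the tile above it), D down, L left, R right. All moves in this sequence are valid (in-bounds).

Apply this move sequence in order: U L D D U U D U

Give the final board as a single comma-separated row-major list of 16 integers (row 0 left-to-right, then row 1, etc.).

After move 1 (U):
 4 14  7  5
11  0 10  3
13 15  8 12
 2  9  1  6

After move 2 (L):
 4 14  7  5
 0 11 10  3
13 15  8 12
 2  9  1  6

After move 3 (D):
 4 14  7  5
13 11 10  3
 0 15  8 12
 2  9  1  6

After move 4 (D):
 4 14  7  5
13 11 10  3
 2 15  8 12
 0  9  1  6

After move 5 (U):
 4 14  7  5
13 11 10  3
 0 15  8 12
 2  9  1  6

After move 6 (U):
 4 14  7  5
 0 11 10  3
13 15  8 12
 2  9  1  6

After move 7 (D):
 4 14  7  5
13 11 10  3
 0 15  8 12
 2  9  1  6

After move 8 (U):
 4 14  7  5
 0 11 10  3
13 15  8 12
 2  9  1  6

Answer: 4, 14, 7, 5, 0, 11, 10, 3, 13, 15, 8, 12, 2, 9, 1, 6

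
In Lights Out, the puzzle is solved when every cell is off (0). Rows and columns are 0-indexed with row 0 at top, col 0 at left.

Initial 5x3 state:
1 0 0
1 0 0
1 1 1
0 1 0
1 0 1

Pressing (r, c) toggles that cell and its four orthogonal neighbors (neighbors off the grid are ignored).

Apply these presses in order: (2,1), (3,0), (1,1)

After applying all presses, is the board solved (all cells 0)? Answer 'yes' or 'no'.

Answer: no

Derivation:
After press 1 at (2,1):
1 0 0
1 1 0
0 0 0
0 0 0
1 0 1

After press 2 at (3,0):
1 0 0
1 1 0
1 0 0
1 1 0
0 0 1

After press 3 at (1,1):
1 1 0
0 0 1
1 1 0
1 1 0
0 0 1

Lights still on: 8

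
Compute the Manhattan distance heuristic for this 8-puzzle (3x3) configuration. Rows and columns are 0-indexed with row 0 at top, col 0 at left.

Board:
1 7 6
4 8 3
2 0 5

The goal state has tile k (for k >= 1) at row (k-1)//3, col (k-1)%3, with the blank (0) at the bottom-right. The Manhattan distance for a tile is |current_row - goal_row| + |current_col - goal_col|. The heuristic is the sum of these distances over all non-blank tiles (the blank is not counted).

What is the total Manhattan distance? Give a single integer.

Tile 1: at (0,0), goal (0,0), distance |0-0|+|0-0| = 0
Tile 7: at (0,1), goal (2,0), distance |0-2|+|1-0| = 3
Tile 6: at (0,2), goal (1,2), distance |0-1|+|2-2| = 1
Tile 4: at (1,0), goal (1,0), distance |1-1|+|0-0| = 0
Tile 8: at (1,1), goal (2,1), distance |1-2|+|1-1| = 1
Tile 3: at (1,2), goal (0,2), distance |1-0|+|2-2| = 1
Tile 2: at (2,0), goal (0,1), distance |2-0|+|0-1| = 3
Tile 5: at (2,2), goal (1,1), distance |2-1|+|2-1| = 2
Sum: 0 + 3 + 1 + 0 + 1 + 1 + 3 + 2 = 11

Answer: 11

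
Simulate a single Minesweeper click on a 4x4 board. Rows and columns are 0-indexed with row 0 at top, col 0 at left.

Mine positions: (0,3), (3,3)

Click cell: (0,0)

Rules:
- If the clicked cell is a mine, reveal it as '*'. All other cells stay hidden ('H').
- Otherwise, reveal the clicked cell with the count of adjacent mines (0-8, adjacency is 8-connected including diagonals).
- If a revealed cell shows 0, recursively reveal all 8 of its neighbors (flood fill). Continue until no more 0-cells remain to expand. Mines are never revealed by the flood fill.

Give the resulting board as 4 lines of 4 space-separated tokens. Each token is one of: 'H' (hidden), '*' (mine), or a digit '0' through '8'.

0 0 1 H
0 0 1 H
0 0 1 H
0 0 1 H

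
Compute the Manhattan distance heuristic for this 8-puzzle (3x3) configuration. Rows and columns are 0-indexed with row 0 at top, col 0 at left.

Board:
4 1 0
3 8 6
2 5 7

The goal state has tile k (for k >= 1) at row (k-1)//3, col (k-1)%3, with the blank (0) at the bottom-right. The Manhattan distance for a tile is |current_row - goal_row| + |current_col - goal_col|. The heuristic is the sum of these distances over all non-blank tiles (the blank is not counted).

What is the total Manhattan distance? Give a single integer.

Tile 4: at (0,0), goal (1,0), distance |0-1|+|0-0| = 1
Tile 1: at (0,1), goal (0,0), distance |0-0|+|1-0| = 1
Tile 3: at (1,0), goal (0,2), distance |1-0|+|0-2| = 3
Tile 8: at (1,1), goal (2,1), distance |1-2|+|1-1| = 1
Tile 6: at (1,2), goal (1,2), distance |1-1|+|2-2| = 0
Tile 2: at (2,0), goal (0,1), distance |2-0|+|0-1| = 3
Tile 5: at (2,1), goal (1,1), distance |2-1|+|1-1| = 1
Tile 7: at (2,2), goal (2,0), distance |2-2|+|2-0| = 2
Sum: 1 + 1 + 3 + 1 + 0 + 3 + 1 + 2 = 12

Answer: 12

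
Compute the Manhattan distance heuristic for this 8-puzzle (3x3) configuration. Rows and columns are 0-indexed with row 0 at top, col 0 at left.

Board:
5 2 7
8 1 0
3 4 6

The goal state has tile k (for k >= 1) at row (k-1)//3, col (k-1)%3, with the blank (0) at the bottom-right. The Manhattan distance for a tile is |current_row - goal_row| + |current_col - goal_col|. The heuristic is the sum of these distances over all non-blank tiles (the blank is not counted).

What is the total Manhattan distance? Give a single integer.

Tile 5: (0,0)->(1,1) = 2
Tile 2: (0,1)->(0,1) = 0
Tile 7: (0,2)->(2,0) = 4
Tile 8: (1,0)->(2,1) = 2
Tile 1: (1,1)->(0,0) = 2
Tile 3: (2,0)->(0,2) = 4
Tile 4: (2,1)->(1,0) = 2
Tile 6: (2,2)->(1,2) = 1
Sum: 2 + 0 + 4 + 2 + 2 + 4 + 2 + 1 = 17

Answer: 17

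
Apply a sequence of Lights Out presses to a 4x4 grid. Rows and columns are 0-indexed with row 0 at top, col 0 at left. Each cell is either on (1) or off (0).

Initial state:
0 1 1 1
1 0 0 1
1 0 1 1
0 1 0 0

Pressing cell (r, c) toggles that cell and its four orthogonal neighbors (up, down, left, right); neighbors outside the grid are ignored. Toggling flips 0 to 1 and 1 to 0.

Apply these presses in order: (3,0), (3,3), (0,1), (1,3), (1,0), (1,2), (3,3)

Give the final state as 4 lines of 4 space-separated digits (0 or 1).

After press 1 at (3,0):
0 1 1 1
1 0 0 1
0 0 1 1
1 0 0 0

After press 2 at (3,3):
0 1 1 1
1 0 0 1
0 0 1 0
1 0 1 1

After press 3 at (0,1):
1 0 0 1
1 1 0 1
0 0 1 0
1 0 1 1

After press 4 at (1,3):
1 0 0 0
1 1 1 0
0 0 1 1
1 0 1 1

After press 5 at (1,0):
0 0 0 0
0 0 1 0
1 0 1 1
1 0 1 1

After press 6 at (1,2):
0 0 1 0
0 1 0 1
1 0 0 1
1 0 1 1

After press 7 at (3,3):
0 0 1 0
0 1 0 1
1 0 0 0
1 0 0 0

Answer: 0 0 1 0
0 1 0 1
1 0 0 0
1 0 0 0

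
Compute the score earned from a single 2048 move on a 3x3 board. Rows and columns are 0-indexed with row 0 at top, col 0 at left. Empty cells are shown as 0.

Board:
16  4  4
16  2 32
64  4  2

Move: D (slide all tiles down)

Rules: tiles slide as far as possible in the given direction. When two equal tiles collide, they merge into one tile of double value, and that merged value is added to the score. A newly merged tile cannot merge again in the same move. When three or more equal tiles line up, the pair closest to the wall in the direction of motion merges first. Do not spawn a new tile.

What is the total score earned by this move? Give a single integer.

Answer: 32

Derivation:
Slide down:
col 0: [16, 16, 64] -> [0, 32, 64]  score +32 (running 32)
col 1: [4, 2, 4] -> [4, 2, 4]  score +0 (running 32)
col 2: [4, 32, 2] -> [4, 32, 2]  score +0 (running 32)
Board after move:
 0  4  4
32  2 32
64  4  2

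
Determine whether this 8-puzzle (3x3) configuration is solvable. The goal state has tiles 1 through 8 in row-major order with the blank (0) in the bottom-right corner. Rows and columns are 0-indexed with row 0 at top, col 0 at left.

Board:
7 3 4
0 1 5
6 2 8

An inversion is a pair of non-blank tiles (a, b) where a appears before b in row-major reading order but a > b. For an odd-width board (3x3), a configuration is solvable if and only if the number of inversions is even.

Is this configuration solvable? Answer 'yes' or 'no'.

Answer: yes

Derivation:
Inversions (pairs i<j in row-major order where tile[i] > tile[j] > 0): 12
12 is even, so the puzzle is solvable.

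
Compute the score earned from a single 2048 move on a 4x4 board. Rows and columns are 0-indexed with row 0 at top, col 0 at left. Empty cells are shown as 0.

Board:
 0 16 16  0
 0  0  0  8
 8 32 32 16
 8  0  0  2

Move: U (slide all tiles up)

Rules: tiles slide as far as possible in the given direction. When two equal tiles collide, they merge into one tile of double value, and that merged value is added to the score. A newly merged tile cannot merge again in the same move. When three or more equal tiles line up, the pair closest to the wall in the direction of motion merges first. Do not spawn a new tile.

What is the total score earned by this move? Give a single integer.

Answer: 16

Derivation:
Slide up:
col 0: [0, 0, 8, 8] -> [16, 0, 0, 0]  score +16 (running 16)
col 1: [16, 0, 32, 0] -> [16, 32, 0, 0]  score +0 (running 16)
col 2: [16, 0, 32, 0] -> [16, 32, 0, 0]  score +0 (running 16)
col 3: [0, 8, 16, 2] -> [8, 16, 2, 0]  score +0 (running 16)
Board after move:
16 16 16  8
 0 32 32 16
 0  0  0  2
 0  0  0  0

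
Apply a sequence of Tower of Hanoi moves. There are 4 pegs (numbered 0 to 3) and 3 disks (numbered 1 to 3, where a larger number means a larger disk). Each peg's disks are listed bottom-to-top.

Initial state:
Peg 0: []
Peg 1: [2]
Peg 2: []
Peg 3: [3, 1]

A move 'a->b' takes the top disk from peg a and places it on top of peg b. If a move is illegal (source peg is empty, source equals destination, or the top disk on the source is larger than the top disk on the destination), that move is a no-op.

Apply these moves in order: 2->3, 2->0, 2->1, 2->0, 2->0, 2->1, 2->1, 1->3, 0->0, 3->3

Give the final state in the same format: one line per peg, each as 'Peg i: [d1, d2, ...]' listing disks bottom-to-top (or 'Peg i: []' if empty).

After move 1 (2->3):
Peg 0: []
Peg 1: [2]
Peg 2: []
Peg 3: [3, 1]

After move 2 (2->0):
Peg 0: []
Peg 1: [2]
Peg 2: []
Peg 3: [3, 1]

After move 3 (2->1):
Peg 0: []
Peg 1: [2]
Peg 2: []
Peg 3: [3, 1]

After move 4 (2->0):
Peg 0: []
Peg 1: [2]
Peg 2: []
Peg 3: [3, 1]

After move 5 (2->0):
Peg 0: []
Peg 1: [2]
Peg 2: []
Peg 3: [3, 1]

After move 6 (2->1):
Peg 0: []
Peg 1: [2]
Peg 2: []
Peg 3: [3, 1]

After move 7 (2->1):
Peg 0: []
Peg 1: [2]
Peg 2: []
Peg 3: [3, 1]

After move 8 (1->3):
Peg 0: []
Peg 1: [2]
Peg 2: []
Peg 3: [3, 1]

After move 9 (0->0):
Peg 0: []
Peg 1: [2]
Peg 2: []
Peg 3: [3, 1]

After move 10 (3->3):
Peg 0: []
Peg 1: [2]
Peg 2: []
Peg 3: [3, 1]

Answer: Peg 0: []
Peg 1: [2]
Peg 2: []
Peg 3: [3, 1]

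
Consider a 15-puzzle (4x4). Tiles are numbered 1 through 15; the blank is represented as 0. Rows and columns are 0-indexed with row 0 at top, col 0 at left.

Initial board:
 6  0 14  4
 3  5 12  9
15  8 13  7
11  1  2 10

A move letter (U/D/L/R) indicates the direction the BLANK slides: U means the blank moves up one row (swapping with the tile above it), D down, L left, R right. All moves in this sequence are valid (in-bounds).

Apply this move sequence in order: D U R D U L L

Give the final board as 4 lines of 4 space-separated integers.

Answer:  0  6 14  4
 3  5 12  9
15  8 13  7
11  1  2 10

Derivation:
After move 1 (D):
 6  5 14  4
 3  0 12  9
15  8 13  7
11  1  2 10

After move 2 (U):
 6  0 14  4
 3  5 12  9
15  8 13  7
11  1  2 10

After move 3 (R):
 6 14  0  4
 3  5 12  9
15  8 13  7
11  1  2 10

After move 4 (D):
 6 14 12  4
 3  5  0  9
15  8 13  7
11  1  2 10

After move 5 (U):
 6 14  0  4
 3  5 12  9
15  8 13  7
11  1  2 10

After move 6 (L):
 6  0 14  4
 3  5 12  9
15  8 13  7
11  1  2 10

After move 7 (L):
 0  6 14  4
 3  5 12  9
15  8 13  7
11  1  2 10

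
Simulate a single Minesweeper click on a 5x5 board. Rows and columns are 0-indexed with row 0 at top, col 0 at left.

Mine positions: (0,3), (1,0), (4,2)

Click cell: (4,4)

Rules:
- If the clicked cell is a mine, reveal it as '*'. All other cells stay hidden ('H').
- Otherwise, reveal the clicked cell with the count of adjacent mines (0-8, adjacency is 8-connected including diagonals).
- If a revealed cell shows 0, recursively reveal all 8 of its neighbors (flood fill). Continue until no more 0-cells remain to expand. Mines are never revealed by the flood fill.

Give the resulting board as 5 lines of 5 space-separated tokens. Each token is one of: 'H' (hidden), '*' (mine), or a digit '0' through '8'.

H H H H H
H 1 1 1 1
H 1 0 0 0
H 1 1 1 0
H H H 1 0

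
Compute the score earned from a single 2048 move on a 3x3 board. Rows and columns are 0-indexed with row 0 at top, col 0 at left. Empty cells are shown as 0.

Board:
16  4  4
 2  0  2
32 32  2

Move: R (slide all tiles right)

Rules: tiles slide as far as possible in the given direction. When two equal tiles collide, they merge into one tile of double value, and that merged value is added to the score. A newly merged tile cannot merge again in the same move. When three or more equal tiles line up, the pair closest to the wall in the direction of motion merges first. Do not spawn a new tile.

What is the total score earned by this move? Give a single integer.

Slide right:
row 0: [16, 4, 4] -> [0, 16, 8]  score +8 (running 8)
row 1: [2, 0, 2] -> [0, 0, 4]  score +4 (running 12)
row 2: [32, 32, 2] -> [0, 64, 2]  score +64 (running 76)
Board after move:
 0 16  8
 0  0  4
 0 64  2

Answer: 76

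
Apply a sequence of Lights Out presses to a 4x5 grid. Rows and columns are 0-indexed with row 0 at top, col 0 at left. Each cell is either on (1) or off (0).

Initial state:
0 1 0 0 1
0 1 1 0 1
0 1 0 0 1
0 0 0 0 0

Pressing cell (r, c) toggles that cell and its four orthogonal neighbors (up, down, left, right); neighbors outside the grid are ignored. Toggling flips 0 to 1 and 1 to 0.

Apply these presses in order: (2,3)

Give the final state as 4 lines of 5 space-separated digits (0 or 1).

Answer: 0 1 0 0 1
0 1 1 1 1
0 1 1 1 0
0 0 0 1 0

Derivation:
After press 1 at (2,3):
0 1 0 0 1
0 1 1 1 1
0 1 1 1 0
0 0 0 1 0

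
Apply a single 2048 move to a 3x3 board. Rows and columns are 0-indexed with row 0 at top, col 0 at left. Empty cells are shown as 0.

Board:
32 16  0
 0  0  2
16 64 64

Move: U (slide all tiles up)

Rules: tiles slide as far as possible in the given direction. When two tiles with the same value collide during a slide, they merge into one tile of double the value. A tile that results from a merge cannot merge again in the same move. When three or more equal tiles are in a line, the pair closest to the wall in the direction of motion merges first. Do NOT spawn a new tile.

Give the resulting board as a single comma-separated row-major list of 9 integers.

Slide up:
col 0: [32, 0, 16] -> [32, 16, 0]
col 1: [16, 0, 64] -> [16, 64, 0]
col 2: [0, 2, 64] -> [2, 64, 0]

Answer: 32, 16, 2, 16, 64, 64, 0, 0, 0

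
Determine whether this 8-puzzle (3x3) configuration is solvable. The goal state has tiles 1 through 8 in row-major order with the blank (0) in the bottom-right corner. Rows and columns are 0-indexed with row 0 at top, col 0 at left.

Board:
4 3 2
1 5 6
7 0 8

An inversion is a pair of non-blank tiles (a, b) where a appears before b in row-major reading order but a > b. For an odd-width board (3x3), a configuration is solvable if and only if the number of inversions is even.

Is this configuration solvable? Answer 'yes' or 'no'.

Answer: yes

Derivation:
Inversions (pairs i<j in row-major order where tile[i] > tile[j] > 0): 6
6 is even, so the puzzle is solvable.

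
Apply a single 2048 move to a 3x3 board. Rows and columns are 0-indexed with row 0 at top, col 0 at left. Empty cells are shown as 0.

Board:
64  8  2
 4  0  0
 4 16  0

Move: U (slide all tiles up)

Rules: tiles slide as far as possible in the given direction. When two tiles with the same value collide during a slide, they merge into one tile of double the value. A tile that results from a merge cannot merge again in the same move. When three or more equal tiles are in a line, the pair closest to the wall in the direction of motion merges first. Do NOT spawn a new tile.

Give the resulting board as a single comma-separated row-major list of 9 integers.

Answer: 64, 8, 2, 8, 16, 0, 0, 0, 0

Derivation:
Slide up:
col 0: [64, 4, 4] -> [64, 8, 0]
col 1: [8, 0, 16] -> [8, 16, 0]
col 2: [2, 0, 0] -> [2, 0, 0]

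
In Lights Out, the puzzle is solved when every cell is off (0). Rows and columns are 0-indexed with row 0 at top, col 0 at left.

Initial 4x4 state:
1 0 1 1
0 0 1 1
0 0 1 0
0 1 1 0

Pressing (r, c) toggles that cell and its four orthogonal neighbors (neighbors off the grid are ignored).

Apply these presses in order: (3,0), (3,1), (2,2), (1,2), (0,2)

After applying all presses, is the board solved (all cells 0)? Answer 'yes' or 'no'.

After press 1 at (3,0):
1 0 1 1
0 0 1 1
1 0 1 0
1 0 1 0

After press 2 at (3,1):
1 0 1 1
0 0 1 1
1 1 1 0
0 1 0 0

After press 3 at (2,2):
1 0 1 1
0 0 0 1
1 0 0 1
0 1 1 0

After press 4 at (1,2):
1 0 0 1
0 1 1 0
1 0 1 1
0 1 1 0

After press 5 at (0,2):
1 1 1 0
0 1 0 0
1 0 1 1
0 1 1 0

Lights still on: 9

Answer: no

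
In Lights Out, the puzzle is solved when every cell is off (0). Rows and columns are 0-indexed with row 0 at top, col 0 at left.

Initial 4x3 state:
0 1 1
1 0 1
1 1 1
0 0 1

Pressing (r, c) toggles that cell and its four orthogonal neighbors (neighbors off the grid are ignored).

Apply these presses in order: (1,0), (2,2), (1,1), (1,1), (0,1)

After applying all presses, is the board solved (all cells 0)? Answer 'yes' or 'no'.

Answer: yes

Derivation:
After press 1 at (1,0):
1 1 1
0 1 1
0 1 1
0 0 1

After press 2 at (2,2):
1 1 1
0 1 0
0 0 0
0 0 0

After press 3 at (1,1):
1 0 1
1 0 1
0 1 0
0 0 0

After press 4 at (1,1):
1 1 1
0 1 0
0 0 0
0 0 0

After press 5 at (0,1):
0 0 0
0 0 0
0 0 0
0 0 0

Lights still on: 0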